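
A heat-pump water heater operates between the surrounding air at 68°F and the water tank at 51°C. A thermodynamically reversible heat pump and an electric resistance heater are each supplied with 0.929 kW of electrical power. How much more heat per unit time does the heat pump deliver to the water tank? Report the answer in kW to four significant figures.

In absolute terms T_C = 293.15 K and T_H = 324.15 K, so ΔT = 31.00 K.
COP_Carnot = T_H/ΔT = 324.15/31.00 = 10.46.
The heat pump delivers Q̇_H = COP × Ẇ = 9.714 kW; the resistance heater delivers Ẇ = 0.9290 kW.
Extra = (COP − 1)·Ẇ = 8.785 kW.

8.785 kW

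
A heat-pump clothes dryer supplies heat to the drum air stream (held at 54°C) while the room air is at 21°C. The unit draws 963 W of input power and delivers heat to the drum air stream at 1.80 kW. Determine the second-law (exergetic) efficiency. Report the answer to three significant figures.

Converting, Q̇_H = 1.800 kW = 1800 W, so COP_actual = Q̇_H/Ẇ = 1800/963.0 = 1.869.
In absolute terms T_C = 294.15 K and T_H = 327.15 K, so ΔT = 33.00 K.
COP_Carnot = T_H/ΔT = 327.15/33.00 = 9.914.
η_II = COP_actual/COP_Carnot = 1.869/9.914 = 0.1885.

0.189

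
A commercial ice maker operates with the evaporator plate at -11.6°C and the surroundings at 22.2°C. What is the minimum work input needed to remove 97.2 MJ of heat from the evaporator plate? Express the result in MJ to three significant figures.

In absolute terms T_C = 261.55 K and T_H = 295.35 K, so ΔT = 33.80 K.
The reversible limit is COP_R = T_C/ΔT = 7.738, so W_min = Q_C/COP = Q_C·ΔT/T_C.
W_min = 97.20 × 33.80/261.55 = 12.56 MJ.

12.6 MJ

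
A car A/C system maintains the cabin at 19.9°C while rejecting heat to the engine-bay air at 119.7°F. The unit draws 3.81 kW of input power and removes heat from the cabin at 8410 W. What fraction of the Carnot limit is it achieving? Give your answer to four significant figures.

0.2171

Converting, Q̇_C = 8410 W = 8.410 kW, so COP_actual = Q̇_C/Ẇ = 8.410/3.810 = 2.207.
In absolute terms T_C = 293.05 K and T_H = 321.87 K, so ΔT = 28.82 K.
COP_Carnot = T_C/ΔT = 293.05/28.82 = 10.17.
η_II = COP_actual/COP_Carnot = 2.207/10.17 = 0.2171.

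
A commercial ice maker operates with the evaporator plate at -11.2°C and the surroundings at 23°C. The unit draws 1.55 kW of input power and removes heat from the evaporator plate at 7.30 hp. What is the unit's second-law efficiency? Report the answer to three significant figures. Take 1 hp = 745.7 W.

0.459

Converting, Q̇_C = 7.300 hp = 5.444 kW, so COP_actual = Q̇_C/Ẇ = 5.444/1.550 = 3.512.
In absolute terms T_C = 261.95 K and T_H = 296.15 K, so ΔT = 34.20 K.
COP_Carnot = T_C/ΔT = 261.95/34.20 = 7.659.
η_II = COP_actual/COP_Carnot = 3.512/7.659 = 0.4585.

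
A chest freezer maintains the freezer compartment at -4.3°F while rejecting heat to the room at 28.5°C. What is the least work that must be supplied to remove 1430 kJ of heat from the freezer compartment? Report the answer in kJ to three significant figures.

275 kJ

In absolute terms T_C = 252.98 K and T_H = 301.65 K, so ΔT = 48.67 K.
The reversible limit is COP_R = T_C/ΔT = 5.198, so W_min = Q_C/COP = Q_C·ΔT/T_C.
W_min = 1430 × 48.67/252.98 = 275.1 kJ.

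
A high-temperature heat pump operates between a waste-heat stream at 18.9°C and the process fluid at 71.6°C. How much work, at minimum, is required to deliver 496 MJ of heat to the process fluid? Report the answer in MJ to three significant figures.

In absolute terms T_C = 292.05 K and T_H = 344.75 K, so ΔT = 52.70 K.
The reversible limit is COP_HP = T_H/ΔT = 6.542, so W_min = Q_H/COP = Q_H·ΔT/T_H.
W_min = 496.0 × 52.70/344.75 = 75.82 MJ.

75.8 MJ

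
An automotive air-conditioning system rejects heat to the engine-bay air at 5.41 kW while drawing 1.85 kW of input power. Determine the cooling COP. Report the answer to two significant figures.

1.9

The first law gives Q̇_H = Q̇_C + Ẇ, so the three rates are Q̇_C = 3.560, Q̇_H = 5.410, Ẇ = 1.850 kW.
COP_R = Q̇_C/Ẇ = 3.560/1.850 = 1.924.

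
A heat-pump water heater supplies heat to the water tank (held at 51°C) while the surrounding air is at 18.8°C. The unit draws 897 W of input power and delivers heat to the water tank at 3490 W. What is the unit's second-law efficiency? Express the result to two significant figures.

0.39

COP_actual = Q̇_H/Ẇ = 3490/897.0 = 3.891.
In absolute terms T_C = 291.95 K and T_H = 324.15 K, so ΔT = 32.20 K.
COP_Carnot = T_H/ΔT = 324.15/32.20 = 10.07.
η_II = COP_actual/COP_Carnot = 3.891/10.07 = 0.3865.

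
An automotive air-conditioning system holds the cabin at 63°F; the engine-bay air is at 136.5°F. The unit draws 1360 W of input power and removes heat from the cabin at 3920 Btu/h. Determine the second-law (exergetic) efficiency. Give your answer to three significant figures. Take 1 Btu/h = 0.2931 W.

0.119

Converting, Q̇_C = 3920 Btu/h = 1149 W, so COP_actual = Q̇_C/Ẇ = 1149/1360 = 0.8448.
In absolute terms T_C = 290.37 K and T_H = 331.21 K, so ΔT = 40.83 K.
COP_Carnot = T_C/ΔT = 290.37/40.83 = 7.111.
η_II = COP_actual/COP_Carnot = 0.8448/7.111 = 0.1188.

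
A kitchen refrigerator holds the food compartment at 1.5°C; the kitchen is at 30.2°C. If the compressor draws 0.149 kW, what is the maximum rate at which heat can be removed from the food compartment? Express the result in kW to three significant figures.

In absolute terms T_C = 274.65 K and T_H = 303.35 K, so ΔT = 28.70 K.
COP_Carnot = T_C/ΔT = 274.65/28.70 = 9.570.
Q̇_max = COP_Carnot × Ẇ = 9.570 × 0.1490 kW = 1.426 kW.

1.43 kW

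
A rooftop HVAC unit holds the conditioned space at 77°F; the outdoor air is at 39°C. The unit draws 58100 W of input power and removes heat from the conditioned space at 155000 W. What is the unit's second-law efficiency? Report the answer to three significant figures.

COP_actual = Q̇_C/Ẇ = 155000/58100 = 2.668.
In absolute terms T_C = 298.15 K and T_H = 312.15 K, so ΔT = 14.00 K.
COP_Carnot = T_C/ΔT = 298.15/14.00 = 21.30.
η_II = COP_actual/COP_Carnot = 2.668/21.30 = 0.1253.

0.125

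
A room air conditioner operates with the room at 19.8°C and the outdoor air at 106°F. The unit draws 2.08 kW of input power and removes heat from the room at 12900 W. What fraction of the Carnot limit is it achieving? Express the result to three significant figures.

Converting, Q̇_C = 12900 W = 12.90 kW, so COP_actual = Q̇_C/Ẇ = 12.90/2.080 = 6.202.
In absolute terms T_C = 292.95 K and T_H = 314.26 K, so ΔT = 21.31 K.
COP_Carnot = T_C/ΔT = 292.95/21.31 = 13.75.
η_II = COP_actual/COP_Carnot = 6.202/13.75 = 0.4512.

0.451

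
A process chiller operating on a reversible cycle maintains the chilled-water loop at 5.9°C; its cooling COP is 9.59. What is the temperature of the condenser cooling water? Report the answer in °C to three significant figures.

COP_R = T_C/(T_H − T_C) gives T_H − T_C = T_C/COP.
With T_C = 279.05 K, T_H = 279.05 × (1 + 1/9.59) = 308.15 K.
Converting, 308.15 K = 35.00°C.

35.0 °C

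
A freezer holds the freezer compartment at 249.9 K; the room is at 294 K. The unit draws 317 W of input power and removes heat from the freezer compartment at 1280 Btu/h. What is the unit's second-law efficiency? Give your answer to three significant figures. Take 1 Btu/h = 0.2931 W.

Converting, Q̇_C = 1280 Btu/h = 375.2 W, so COP_actual = Q̇_C/Ẇ = 375.2/317.0 = 1.183.
The reservoir spacing is ΔT = 294 − 249.9 = 44.10 K.
COP_Carnot = T_C/ΔT = 249.90/44.10 = 5.667.
η_II = COP_actual/COP_Carnot = 1.183/5.667 = 0.2089.

0.209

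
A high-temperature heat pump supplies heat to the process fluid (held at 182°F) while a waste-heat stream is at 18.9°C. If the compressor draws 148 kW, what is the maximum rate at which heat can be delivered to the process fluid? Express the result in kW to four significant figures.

In absolute terms T_C = 292.05 K and T_H = 356.48 K, so ΔT = 64.43 K.
COP_Carnot = T_H/ΔT = 356.48/64.43 = 5.533.
Q̇_max = COP_Carnot × Ẇ = 5.533 × 148.0 kW = 818.8 kW.

818.8 kW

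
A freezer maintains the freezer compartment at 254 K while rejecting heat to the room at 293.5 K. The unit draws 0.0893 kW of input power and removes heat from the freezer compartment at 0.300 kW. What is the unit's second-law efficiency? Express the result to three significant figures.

0.522

COP_actual = Q̇_C/Ẇ = 0.3000/0.08930 = 3.359.
The reservoir spacing is ΔT = 293.5 − 254 = 39.50 K.
COP_Carnot = T_C/ΔT = 254.00/39.50 = 6.430.
η_II = COP_actual/COP_Carnot = 3.359/6.430 = 0.5224.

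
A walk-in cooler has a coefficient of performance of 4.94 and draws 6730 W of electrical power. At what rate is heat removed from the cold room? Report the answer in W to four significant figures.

33250 W

Q̇_C = COP × Ẇ = 4.94 × 6730 = 33250 W.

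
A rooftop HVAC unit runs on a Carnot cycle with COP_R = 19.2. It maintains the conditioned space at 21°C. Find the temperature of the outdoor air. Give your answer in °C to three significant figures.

COP_R = T_C/(T_H − T_C) gives T_H − T_C = T_C/COP.
With T_C = 294.15 K, T_H = 294.15 × (1 + 1/19.2) = 309.47 K.
Converting, 309.47 K = 36.32°C.

36.3 °C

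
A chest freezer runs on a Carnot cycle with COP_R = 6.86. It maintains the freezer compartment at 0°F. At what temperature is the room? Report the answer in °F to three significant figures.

COP_R = T_C/(T_H − T_C) gives T_H − T_C = T_C/COP.
With T_C = 255.37 K, T_H = 255.37 × (1 + 1/6.86) = 292.60 K.
Converting, 292.60 K = 67.01°F.

67.0 °F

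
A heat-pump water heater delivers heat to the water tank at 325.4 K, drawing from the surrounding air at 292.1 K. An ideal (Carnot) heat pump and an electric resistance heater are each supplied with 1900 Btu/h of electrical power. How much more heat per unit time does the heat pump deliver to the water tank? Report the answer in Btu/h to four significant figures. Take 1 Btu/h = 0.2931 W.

The reservoir spacing is ΔT = 325.4 − 292.1 = 33.30 K.
COP_Carnot = T_H/ΔT = 325.40/33.30 = 9.772.
The heat pump delivers Q̇_H = COP × Ẇ = 18570 Btu/h; the resistance heater delivers Ẇ = 1900 Btu/h.
Extra = (COP − 1)·Ẇ = 16670 Btu/h.

16670 Btu/h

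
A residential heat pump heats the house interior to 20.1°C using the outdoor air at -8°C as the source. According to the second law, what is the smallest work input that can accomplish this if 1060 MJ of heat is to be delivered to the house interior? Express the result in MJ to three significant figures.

In absolute terms T_C = 265.15 K and T_H = 293.25 K, so ΔT = 28.10 K.
The reversible limit is COP_HP = T_H/ΔT = 10.44, so W_min = Q_H/COP = Q_H·ΔT/T_H.
W_min = 1060 × 28.10/293.25 = 101.6 MJ.

102 MJ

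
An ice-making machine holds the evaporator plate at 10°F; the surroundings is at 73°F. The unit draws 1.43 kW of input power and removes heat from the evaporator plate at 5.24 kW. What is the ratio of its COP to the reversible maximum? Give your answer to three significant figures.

COP_actual = Q̇_C/Ẇ = 5.240/1.430 = 3.664.
In absolute terms T_C = 260.93 K and T_H = 295.93 K, so ΔT = 35.00 K.
COP_Carnot = T_C/ΔT = 260.93/35.00 = 7.455.
η_II = COP_actual/COP_Carnot = 3.664/7.455 = 0.4915.

0.492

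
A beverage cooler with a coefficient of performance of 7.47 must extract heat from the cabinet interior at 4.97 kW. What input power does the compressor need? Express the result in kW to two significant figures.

Ẇ = Q̇_C/COP = 4.970/7.47 = 0.6653 kW.

0.67 kW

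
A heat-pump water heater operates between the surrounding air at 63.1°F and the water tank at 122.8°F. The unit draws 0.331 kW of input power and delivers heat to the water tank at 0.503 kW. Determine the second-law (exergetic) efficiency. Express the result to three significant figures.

0.156

COP_actual = Q̇_H/Ẇ = 0.5030/0.3310 = 1.520.
In absolute terms T_C = 290.43 K and T_H = 323.59 K, so ΔT = 33.17 K.
COP_Carnot = T_H/ΔT = 323.59/33.17 = 9.757.
η_II = COP_actual/COP_Carnot = 1.520/9.757 = 0.1558.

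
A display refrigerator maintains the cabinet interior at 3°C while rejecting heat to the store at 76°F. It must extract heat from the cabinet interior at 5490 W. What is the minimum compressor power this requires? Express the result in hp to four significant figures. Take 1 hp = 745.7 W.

In absolute terms T_C = 276.15 K and T_H = 297.59 K, so ΔT = 21.44 K.
COP_Carnot = T_C/ΔT = 276.15/21.44 = 12.88.
Ẇ_min = Q̇/COP_Carnot = 5490/12.88 = 426.3 W = 0.5717 hp.

0.5717 hp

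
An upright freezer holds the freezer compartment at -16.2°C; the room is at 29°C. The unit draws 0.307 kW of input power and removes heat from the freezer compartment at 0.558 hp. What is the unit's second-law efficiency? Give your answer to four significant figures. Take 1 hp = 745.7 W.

0.2384

Converting, Q̇_C = 0.5580 hp = 0.4161 kW, so COP_actual = Q̇_C/Ẇ = 0.4161/0.3070 = 1.355.
In absolute terms T_C = 256.95 K and T_H = 302.15 K, so ΔT = 45.20 K.
COP_Carnot = T_C/ΔT = 256.95/45.20 = 5.685.
η_II = COP_actual/COP_Carnot = 1.355/5.685 = 0.2384.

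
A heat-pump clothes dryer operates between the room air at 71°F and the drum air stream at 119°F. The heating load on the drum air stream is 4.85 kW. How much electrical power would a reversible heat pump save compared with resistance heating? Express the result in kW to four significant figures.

4.448 kW

In absolute terms T_C = 294.82 K and T_H = 321.48 K, so ΔT = 26.67 K.
COP_Carnot = T_H/ΔT = 321.48/26.67 = 12.06.
Resistance heating needs Ẇ_res = Q̇_H = 4.850 kW; the reversible heat pump needs only Ẇ_hp = Q̇_H/COP = 0.4023 kW.
Saving = 4.850 − 0.4023 = 4.448 kW.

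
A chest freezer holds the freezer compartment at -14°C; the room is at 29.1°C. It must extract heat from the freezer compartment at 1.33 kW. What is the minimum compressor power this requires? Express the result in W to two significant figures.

In absolute terms T_C = 259.15 K and T_H = 302.25 K, so ΔT = 43.10 K.
COP_Carnot = T_C/ΔT = 259.15/43.10 = 6.013.
Ẇ_min = Q̇/COP_Carnot = 1.330/6.013 = 0.2212 kW = 221.2 W.

220 W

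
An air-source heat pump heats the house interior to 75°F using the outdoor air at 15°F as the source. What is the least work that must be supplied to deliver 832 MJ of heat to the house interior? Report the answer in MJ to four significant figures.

93.37 MJ

In absolute terms T_C = 263.71 K and T_H = 297.04 K, so ΔT = 33.33 K.
The reversible limit is COP_HP = T_H/ΔT = 8.911, so W_min = Q_H/COP = Q_H·ΔT/T_H.
W_min = 832.0 × 33.33/297.04 = 93.37 MJ.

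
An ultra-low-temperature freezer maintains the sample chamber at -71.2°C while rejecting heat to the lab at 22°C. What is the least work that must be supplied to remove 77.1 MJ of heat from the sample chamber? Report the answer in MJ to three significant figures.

In absolute terms T_C = 201.95 K and T_H = 295.15 K, so ΔT = 93.20 K.
The reversible limit is COP_R = T_C/ΔT = 2.167, so W_min = Q_C/COP = Q_C·ΔT/T_C.
W_min = 77.10 × 93.20/201.95 = 35.58 MJ.

35.6 MJ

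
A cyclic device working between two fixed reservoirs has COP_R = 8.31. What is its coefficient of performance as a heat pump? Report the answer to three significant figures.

The first law on one cycle gives Q_H = Q_C + W, so Q_H/W = Q_C/W + 1.
COP_HP = COP_R + 1 = 8.31 + 1 = 9.31.

9.31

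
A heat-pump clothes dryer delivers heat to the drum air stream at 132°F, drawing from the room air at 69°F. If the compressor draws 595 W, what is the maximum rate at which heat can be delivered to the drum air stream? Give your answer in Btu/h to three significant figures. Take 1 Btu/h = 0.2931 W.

In absolute terms T_C = 293.71 K and T_H = 328.71 K, so ΔT = 35.00 K.
COP_Carnot = T_H/ΔT = 328.71/35.00 = 9.392.
Q̇_max = COP_Carnot × Ẇ = 9.392 × 595.0 W = 5588 W = 19070 Btu/h.

19100 Btu/h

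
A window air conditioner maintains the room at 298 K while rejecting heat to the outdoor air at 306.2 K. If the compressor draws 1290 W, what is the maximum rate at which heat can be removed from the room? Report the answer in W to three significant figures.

The reservoir spacing is ΔT = 306.2 − 298 = 8.200 K.
COP_Carnot = T_C/ΔT = 298.00/8.200 = 36.34.
Q̇_max = COP_Carnot × Ẇ = 36.34 × 1290 W = 46880 W.

46900 W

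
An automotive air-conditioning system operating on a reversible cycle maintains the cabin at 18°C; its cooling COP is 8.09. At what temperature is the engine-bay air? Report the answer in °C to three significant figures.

54.0 °C

COP_R = T_C/(T_H − T_C) gives T_H − T_C = T_C/COP.
With T_C = 291.15 K, T_H = 291.15 × (1 + 1/8.09) = 327.14 K.
Converting, 327.14 K = 53.99°C.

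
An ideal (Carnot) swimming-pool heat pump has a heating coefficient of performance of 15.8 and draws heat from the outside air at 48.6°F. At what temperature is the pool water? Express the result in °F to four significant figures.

COP_HP = T_H/(T_H − T_C) rearranges to T_H = COP·T_C/(COP − 1).
With T_C = 282.37 K, T_H = 15.8 × 282.37/14.80 = 301.45 K.
Converting, 301.45 K = 82.94°F.

82.94 °F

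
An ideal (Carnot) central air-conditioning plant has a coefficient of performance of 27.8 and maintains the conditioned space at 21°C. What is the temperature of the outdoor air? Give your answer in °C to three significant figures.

31.6 °C

COP_R = T_C/(T_H − T_C) gives T_H − T_C = T_C/COP.
With T_C = 294.15 K, T_H = 294.15 × (1 + 1/27.8) = 304.73 K.
Converting, 304.73 K = 31.58°C.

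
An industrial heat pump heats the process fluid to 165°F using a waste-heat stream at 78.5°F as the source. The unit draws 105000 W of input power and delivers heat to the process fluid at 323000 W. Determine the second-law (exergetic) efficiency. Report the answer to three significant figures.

0.426

COP_actual = Q̇_H/Ẇ = 323000/105000 = 3.076.
In absolute terms T_C = 298.98 K and T_H = 347.04 K, so ΔT = 48.06 K.
COP_Carnot = T_H/ΔT = 347.04/48.06 = 7.222.
η_II = COP_actual/COP_Carnot = 3.076/7.222 = 0.4260.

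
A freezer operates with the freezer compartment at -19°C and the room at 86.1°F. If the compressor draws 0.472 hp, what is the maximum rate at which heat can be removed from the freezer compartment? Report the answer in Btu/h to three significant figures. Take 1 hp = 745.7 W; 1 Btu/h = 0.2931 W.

In absolute terms T_C = 254.15 K and T_H = 303.21 K, so ΔT = 49.06 K.
COP_Carnot = T_C/ΔT = 254.15/49.06 = 5.181.
Q̇_max = COP_Carnot × Ẇ = 5.181 × 0.4720 hp = 2.445 hp = 6221 Btu/h.

6220 Btu/h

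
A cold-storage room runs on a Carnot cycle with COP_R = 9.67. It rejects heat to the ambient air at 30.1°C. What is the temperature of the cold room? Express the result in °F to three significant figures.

35.0 °F

For a Carnot refrigerator COP_R = T_C/(T_H − T_C), so T_C = COP·T_H/(1 + COP).
With T_H = 303.25 K, T_C = 9.67 × 303.25/10.67 = 274.83 K.
Converting, 274.83 K = 35.02°F.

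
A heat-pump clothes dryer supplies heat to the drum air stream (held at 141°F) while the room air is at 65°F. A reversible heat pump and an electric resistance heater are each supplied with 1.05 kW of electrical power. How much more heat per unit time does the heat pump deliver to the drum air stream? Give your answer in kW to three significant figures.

7.25 kW

In absolute terms T_C = 291.48 K and T_H = 333.71 K, so ΔT = 42.22 K.
COP_Carnot = T_H/ΔT = 333.71/42.22 = 7.904.
The heat pump delivers Q̇_H = COP × Ẇ = 8.299 kW; the resistance heater delivers Ẇ = 1.050 kW.
Extra = (COP − 1)·Ẇ = 7.249 kW.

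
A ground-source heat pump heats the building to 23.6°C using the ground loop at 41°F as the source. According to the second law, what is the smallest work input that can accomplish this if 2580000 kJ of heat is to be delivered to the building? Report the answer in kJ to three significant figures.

In absolute terms T_C = 278.15 K and T_H = 296.75 K, so ΔT = 18.60 K.
The reversible limit is COP_HP = T_H/ΔT = 15.95, so W_min = Q_H/COP = Q_H·ΔT/T_H.
W_min = 2580000 × 18.60/296.75 = 161700 kJ.

162000 kJ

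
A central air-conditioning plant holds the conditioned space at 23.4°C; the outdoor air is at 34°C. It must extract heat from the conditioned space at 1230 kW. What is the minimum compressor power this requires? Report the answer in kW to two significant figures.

In absolute terms T_C = 296.55 K and T_H = 307.15 K, so ΔT = 10.60 K.
COP_Carnot = T_C/ΔT = 296.55/10.60 = 27.98.
Ẇ_min = Q̇/COP_Carnot = 1230/27.98 = 43.97 kW.

44 kW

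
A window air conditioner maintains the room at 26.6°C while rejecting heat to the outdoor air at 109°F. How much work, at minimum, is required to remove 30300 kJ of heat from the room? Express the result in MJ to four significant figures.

1.635 MJ

In absolute terms T_C = 299.75 K and T_H = 315.93 K, so ΔT = 16.18 K.
The reversible limit is COP_R = T_C/ΔT = 18.53, so W_min = Q_C/COP = Q_C·ΔT/T_C.
W_min = 30300 × 16.18/299.75 = 1635 kJ = 1.635 MJ.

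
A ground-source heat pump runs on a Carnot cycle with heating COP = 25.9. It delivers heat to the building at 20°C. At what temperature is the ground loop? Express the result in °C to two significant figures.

COP_HP = T_H/(T_H − T_C) gives T_H − T_C = T_H/COP.
With T_H = 293.15 K, T_C = 293.15 × (1 − 1/25.9) = 281.83 K.
Converting, 281.83 K = 8.68°C.

8.7 °C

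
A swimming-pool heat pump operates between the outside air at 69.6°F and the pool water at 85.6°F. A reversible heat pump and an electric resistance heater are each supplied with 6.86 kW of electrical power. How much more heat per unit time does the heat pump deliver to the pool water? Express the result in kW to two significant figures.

In absolute terms T_C = 294.04 K and T_H = 302.93 K, so ΔT = 8.889 K.
COP_Carnot = T_H/ΔT = 302.93/8.889 = 34.08.
The heat pump delivers Q̇_H = COP × Ẇ = 233.8 kW; the resistance heater delivers Ẇ = 6.860 kW.
Extra = (COP − 1)·Ẇ = 226.9 kW.

230 kW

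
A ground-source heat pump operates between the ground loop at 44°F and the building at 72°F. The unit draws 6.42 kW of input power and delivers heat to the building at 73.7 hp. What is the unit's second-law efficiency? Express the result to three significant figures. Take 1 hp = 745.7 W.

0.451

Converting, Q̇_H = 73.70 hp = 54.96 kW, so COP_actual = Q̇_H/Ẇ = 54.96/6.420 = 8.560.
In absolute terms T_C = 279.82 K and T_H = 295.37 K, so ΔT = 15.56 K.
COP_Carnot = T_H/ΔT = 295.37/15.56 = 18.99.
η_II = COP_actual/COP_Carnot = 8.560/18.99 = 0.4508.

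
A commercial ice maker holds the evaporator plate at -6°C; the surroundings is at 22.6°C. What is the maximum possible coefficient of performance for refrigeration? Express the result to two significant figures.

9.3

In absolute terms T_C = 267.15 K and T_H = 295.75 K, so ΔT = 28.60 K.
For a reversible cycle, COP_Carnot = T_C/ΔT = 267.15/28.60 = 9.341.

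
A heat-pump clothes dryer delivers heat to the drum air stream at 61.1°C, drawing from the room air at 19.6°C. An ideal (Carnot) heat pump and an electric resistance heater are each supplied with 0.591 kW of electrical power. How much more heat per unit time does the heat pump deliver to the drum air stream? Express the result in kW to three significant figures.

In absolute terms T_C = 292.75 K and T_H = 334.25 K, so ΔT = 41.50 K.
COP_Carnot = T_H/ΔT = 334.25/41.50 = 8.054.
The heat pump delivers Q̇_H = COP × Ẇ = 4.760 kW; the resistance heater delivers Ẇ = 0.5910 kW.
Extra = (COP − 1)·Ẇ = 4.169 kW.

4.17 kW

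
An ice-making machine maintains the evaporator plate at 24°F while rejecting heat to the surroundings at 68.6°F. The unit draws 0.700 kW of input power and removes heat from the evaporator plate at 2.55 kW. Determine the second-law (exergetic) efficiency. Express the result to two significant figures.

0.34

COP_actual = Q̇_C/Ẇ = 2.550/0.7000 = 3.643.
In absolute terms T_C = 268.71 K and T_H = 293.48 K, so ΔT = 24.78 K.
COP_Carnot = T_C/ΔT = 268.71/24.78 = 10.84.
η_II = COP_actual/COP_Carnot = 3.643/10.84 = 0.3359.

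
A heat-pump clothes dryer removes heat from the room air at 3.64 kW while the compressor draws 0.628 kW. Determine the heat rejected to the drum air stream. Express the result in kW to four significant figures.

For a cyclic device the first law requires Q̇_H = Q̇_C + Ẇ.
Q̇_H = Q̇_C + Ẇ = 4.268 kW.

4.268 kW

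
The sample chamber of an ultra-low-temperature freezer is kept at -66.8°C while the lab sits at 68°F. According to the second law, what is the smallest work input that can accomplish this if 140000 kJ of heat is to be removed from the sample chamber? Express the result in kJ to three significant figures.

In absolute terms T_C = 206.35 K and T_H = 293.15 K, so ΔT = 86.80 K.
The reversible limit is COP_R = T_C/ΔT = 2.377, so W_min = Q_C/COP = Q_C·ΔT/T_C.
W_min = 140000 × 86.80/206.35 = 58890 kJ.

58900 kJ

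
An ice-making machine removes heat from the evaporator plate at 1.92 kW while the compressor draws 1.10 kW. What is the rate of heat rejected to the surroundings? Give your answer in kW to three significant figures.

For a cyclic device the first law requires Q̇_H = Q̇_C + Ẇ.
Q̇_H = Q̇_C + Ẇ = 3.020 kW.

3.02 kW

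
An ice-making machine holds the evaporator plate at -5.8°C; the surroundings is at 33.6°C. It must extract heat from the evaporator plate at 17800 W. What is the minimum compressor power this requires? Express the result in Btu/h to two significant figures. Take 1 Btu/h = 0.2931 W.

8900 Btu/h

In absolute terms T_C = 267.35 K and T_H = 306.75 K, so ΔT = 39.40 K.
COP_Carnot = T_C/ΔT = 267.35/39.40 = 6.786.
Ẇ_min = Q̇/COP_Carnot = 17800/6.786 = 2623 W = 8950 Btu/h.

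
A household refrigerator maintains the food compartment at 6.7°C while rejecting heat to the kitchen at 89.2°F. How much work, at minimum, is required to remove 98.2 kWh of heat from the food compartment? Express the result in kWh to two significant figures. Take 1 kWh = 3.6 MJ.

8.8 kWh

In absolute terms T_C = 279.85 K and T_H = 304.93 K, so ΔT = 25.08 K.
The reversible limit is COP_R = T_C/ΔT = 11.16, so W_min = Q_C/COP = Q_C·ΔT/T_C.
W_min = 98.20 × 25.08/279.85 = 8.800 kWh.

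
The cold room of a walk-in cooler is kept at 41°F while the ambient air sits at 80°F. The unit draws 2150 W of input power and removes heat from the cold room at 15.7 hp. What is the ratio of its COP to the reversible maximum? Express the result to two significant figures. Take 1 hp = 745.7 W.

0.42

Converting, Q̇_C = 15.70 hp = 11710 W, so COP_actual = Q̇_C/Ẇ = 11710/2150 = 5.445.
In absolute terms T_C = 278.15 K and T_H = 299.82 K, so ΔT = 21.67 K.
COP_Carnot = T_C/ΔT = 278.15/21.67 = 12.84.
η_II = COP_actual/COP_Carnot = 5.445/12.84 = 0.4242.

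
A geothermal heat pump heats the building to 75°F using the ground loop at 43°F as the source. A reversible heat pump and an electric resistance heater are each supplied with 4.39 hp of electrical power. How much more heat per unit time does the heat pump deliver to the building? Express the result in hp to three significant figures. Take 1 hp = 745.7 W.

In absolute terms T_C = 279.26 K and T_H = 297.04 K, so ΔT = 17.78 K.
COP_Carnot = T_H/ΔT = 297.04/17.78 = 16.71.
The heat pump delivers Q̇_H = COP × Ẇ = 73.35 hp; the resistance heater delivers Ẇ = 4.390 hp.
Extra = (COP − 1)·Ẇ = 68.96 hp.

69.0 hp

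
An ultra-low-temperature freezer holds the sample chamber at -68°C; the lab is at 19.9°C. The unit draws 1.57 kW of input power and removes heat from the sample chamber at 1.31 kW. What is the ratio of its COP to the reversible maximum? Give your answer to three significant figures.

COP_actual = Q̇_C/Ẇ = 1.310/1.570 = 0.8344.
In absolute terms T_C = 205.15 K and T_H = 293.05 K, so ΔT = 87.90 K.
COP_Carnot = T_C/ΔT = 205.15/87.90 = 2.334.
η_II = COP_actual/COP_Carnot = 0.8344/2.334 = 0.3575.

0.358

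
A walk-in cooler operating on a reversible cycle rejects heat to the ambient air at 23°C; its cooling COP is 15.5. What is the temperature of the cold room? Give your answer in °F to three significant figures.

41.1 °F

For a Carnot refrigerator COP_R = T_C/(T_H − T_C), so T_C = COP·T_H/(1 + COP).
With T_H = 296.15 K, T_C = 15.5 × 296.15/16.50 = 278.20 K.
Converting, 278.20 K = 41.09°F.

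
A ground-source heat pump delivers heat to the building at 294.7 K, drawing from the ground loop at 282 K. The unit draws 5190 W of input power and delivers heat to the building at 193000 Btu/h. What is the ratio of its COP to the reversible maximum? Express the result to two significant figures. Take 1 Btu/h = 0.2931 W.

0.47

Converting, Q̇_H = 193000 Btu/h = 56570 W, so COP_actual = Q̇_H/Ẇ = 56570/5190 = 10.90.
The reservoir spacing is ΔT = 294.7 − 282 = 12.70 K.
COP_Carnot = T_H/ΔT = 294.70/12.70 = 23.20.
η_II = COP_actual/COP_Carnot = 10.90/23.20 = 0.4697.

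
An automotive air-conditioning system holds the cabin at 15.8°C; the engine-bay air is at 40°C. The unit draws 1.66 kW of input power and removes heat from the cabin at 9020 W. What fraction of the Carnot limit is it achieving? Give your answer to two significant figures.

0.46

Converting, Q̇_C = 9020 W = 9.020 kW, so COP_actual = Q̇_C/Ẇ = 9.020/1.660 = 5.434.
In absolute terms T_C = 288.95 K and T_H = 313.15 K, so ΔT = 24.20 K.
COP_Carnot = T_C/ΔT = 288.95/24.20 = 11.94.
η_II = COP_actual/COP_Carnot = 5.434/11.94 = 0.4551.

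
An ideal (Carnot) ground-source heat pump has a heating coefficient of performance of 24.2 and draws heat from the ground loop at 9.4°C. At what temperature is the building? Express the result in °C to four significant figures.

COP_HP = T_H/(T_H − T_C) rearranges to T_H = COP·T_C/(COP − 1).
With T_C = 282.55 K, T_H = 24.2 × 282.55/23.20 = 294.73 K.
Converting, 294.73 K = 21.58°C.

21.58 °C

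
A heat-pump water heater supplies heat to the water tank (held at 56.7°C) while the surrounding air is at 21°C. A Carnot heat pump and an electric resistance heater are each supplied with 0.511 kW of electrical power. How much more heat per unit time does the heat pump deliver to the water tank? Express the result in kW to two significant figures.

In absolute terms T_C = 294.15 K and T_H = 329.85 K, so ΔT = 35.70 K.
COP_Carnot = T_H/ΔT = 329.85/35.70 = 9.239.
The heat pump delivers Q̇_H = COP × Ẇ = 4.721 kW; the resistance heater delivers Ẇ = 0.5110 kW.
Extra = (COP − 1)·Ẇ = 4.210 kW.

4.2 kW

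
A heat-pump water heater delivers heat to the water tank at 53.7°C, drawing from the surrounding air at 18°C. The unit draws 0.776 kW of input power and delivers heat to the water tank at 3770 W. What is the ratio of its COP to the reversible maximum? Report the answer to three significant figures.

0.531

Converting, Q̇_H = 3770 W = 3.770 kW, so COP_actual = Q̇_H/Ẇ = 3.770/0.7760 = 4.858.
In absolute terms T_C = 291.15 K and T_H = 326.85 K, so ΔT = 35.70 K.
COP_Carnot = T_H/ΔT = 326.85/35.70 = 9.155.
η_II = COP_actual/COP_Carnot = 4.858/9.155 = 0.5306.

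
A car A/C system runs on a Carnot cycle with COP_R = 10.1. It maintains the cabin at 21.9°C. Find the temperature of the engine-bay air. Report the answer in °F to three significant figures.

COP_R = T_C/(T_H − T_C) gives T_H − T_C = T_C/COP.
With T_C = 295.05 K, T_H = 295.05 × (1 + 1/10.1) = 324.26 K.
Converting, 324.26 K = 124.00°F.

124 °F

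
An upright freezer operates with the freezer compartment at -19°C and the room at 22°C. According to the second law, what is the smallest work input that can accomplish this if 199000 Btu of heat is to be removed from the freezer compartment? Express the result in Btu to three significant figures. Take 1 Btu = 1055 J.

32100 Btu

In absolute terms T_C = 254.15 K and T_H = 295.15 K, so ΔT = 41.00 K.
The reversible limit is COP_R = T_C/ΔT = 6.199, so W_min = Q_C/COP = Q_C·ΔT/T_C.
W_min = 199000 × 41.00/254.15 = 32100 Btu.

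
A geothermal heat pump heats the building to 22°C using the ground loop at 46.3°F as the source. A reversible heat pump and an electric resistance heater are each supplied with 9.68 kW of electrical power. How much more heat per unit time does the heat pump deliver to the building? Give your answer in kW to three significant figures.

194 kW

In absolute terms T_C = 281.09 K and T_H = 295.15 K, so ΔT = 14.06 K.
COP_Carnot = T_H/ΔT = 295.15/14.06 = 21.00.
The heat pump delivers Q̇_H = COP × Ẇ = 203.3 kW; the resistance heater delivers Ẇ = 9.680 kW.
Extra = (COP − 1)·Ẇ = 193.6 kW.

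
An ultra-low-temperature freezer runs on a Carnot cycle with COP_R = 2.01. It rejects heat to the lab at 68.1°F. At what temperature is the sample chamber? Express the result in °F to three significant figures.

For a Carnot refrigerator COP_R = T_C/(T_H − T_C), so T_C = COP·T_H/(1 + COP).
With T_H = 293.21 K, T_C = 2.01 × 293.21/3.010 = 195.80 K.
Converting, 195.80 K = -107.24°F.

-107 °F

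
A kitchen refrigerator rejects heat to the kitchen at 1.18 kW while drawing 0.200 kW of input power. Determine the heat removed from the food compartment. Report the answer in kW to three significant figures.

For a cyclic device the first law requires Q̇_H = Q̇_C + Ẇ.
Q̇_C = Q̇_H − Ẇ = 0.9800 kW.

0.980 kW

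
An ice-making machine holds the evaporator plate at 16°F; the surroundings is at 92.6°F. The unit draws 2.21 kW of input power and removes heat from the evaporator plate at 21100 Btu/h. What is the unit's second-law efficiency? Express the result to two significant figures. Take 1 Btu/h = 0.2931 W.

0.45

Converting, Q̇_C = 21100 Btu/h = 6.184 kW, so COP_actual = Q̇_C/Ẇ = 6.184/2.210 = 2.798.
In absolute terms T_C = 264.26 K and T_H = 306.82 K, so ΔT = 42.56 K.
COP_Carnot = T_C/ΔT = 264.26/42.56 = 6.210.
η_II = COP_actual/COP_Carnot = 2.798/6.210 = 0.4506.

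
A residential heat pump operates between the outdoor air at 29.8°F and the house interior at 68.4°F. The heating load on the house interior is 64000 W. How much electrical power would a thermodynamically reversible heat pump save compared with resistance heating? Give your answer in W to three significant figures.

59300 W

In absolute terms T_C = 271.93 K and T_H = 293.37 K, so ΔT = 21.44 K.
COP_Carnot = T_H/ΔT = 293.37/21.44 = 13.68.
Resistance heating needs Ẇ_res = Q̇_H = 64000 W; the reversible heat pump needs only Ẇ_hp = Q̇_H/COP = 4678 W.
Saving = 64000 − 4678 = 59320 W.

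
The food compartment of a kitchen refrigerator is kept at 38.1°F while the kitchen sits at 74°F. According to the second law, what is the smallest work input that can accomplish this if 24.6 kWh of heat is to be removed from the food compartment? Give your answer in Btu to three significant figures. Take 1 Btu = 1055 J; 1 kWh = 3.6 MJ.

In absolute terms T_C = 276.54 K and T_H = 296.48 K, so ΔT = 19.94 K.
The reversible limit is COP_R = T_C/ΔT = 13.87, so W_min = Q_C/COP = Q_C·ΔT/T_C.
W_min = 24.60 × 19.94/276.54 = 1.774 kWh = 6054 Btu.

6050 Btu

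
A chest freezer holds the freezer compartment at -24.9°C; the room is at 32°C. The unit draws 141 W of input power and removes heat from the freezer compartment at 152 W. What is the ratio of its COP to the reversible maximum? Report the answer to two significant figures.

0.25

COP_actual = Q̇_C/Ẇ = 152.0/141.0 = 1.078.
In absolute terms T_C = 248.25 K and T_H = 305.15 K, so ΔT = 56.90 K.
COP_Carnot = T_C/ΔT = 248.25/56.90 = 4.363.
η_II = COP_actual/COP_Carnot = 1.078/4.363 = 0.2471.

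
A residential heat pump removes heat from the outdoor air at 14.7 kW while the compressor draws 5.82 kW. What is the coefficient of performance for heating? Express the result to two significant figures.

3.5

The first law gives Q̇_H = Q̇_C + Ẇ, so the three rates are Q̇_C = 14.70, Q̇_H = 20.52, Ẇ = 5.820 kW.
COP_HP = Q̇_H/Ẇ = 20.52/5.820 = 3.526.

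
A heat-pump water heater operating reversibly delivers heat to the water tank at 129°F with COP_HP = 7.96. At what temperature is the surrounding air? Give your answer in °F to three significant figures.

COP_HP = T_H/(T_H − T_C) gives T_H − T_C = T_H/COP.
With T_H = 327.04 K, T_C = 327.04 × (1 − 1/7.96) = 285.95 K.
Converting, 285.95 K = 55.05°F.

55.0 °F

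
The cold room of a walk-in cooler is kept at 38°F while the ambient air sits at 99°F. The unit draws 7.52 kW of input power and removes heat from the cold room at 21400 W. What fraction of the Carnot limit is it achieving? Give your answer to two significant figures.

Converting, Q̇_C = 21400 W = 21.40 kW, so COP_actual = Q̇_C/Ẇ = 21.40/7.520 = 2.846.
In absolute terms T_C = 276.48 K and T_H = 310.37 K, so ΔT = 33.89 K.
COP_Carnot = T_C/ΔT = 276.48/33.89 = 8.159.
η_II = COP_actual/COP_Carnot = 2.846/8.159 = 0.3488.

0.35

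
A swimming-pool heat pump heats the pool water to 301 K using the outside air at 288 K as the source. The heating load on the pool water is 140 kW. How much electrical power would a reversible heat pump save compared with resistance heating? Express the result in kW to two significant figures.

130 kW

The reservoir spacing is ΔT = 301 − 288 = 13.00 K.
COP_Carnot = T_H/ΔT = 301.00/13.00 = 23.15.
Resistance heating needs Ẇ_res = Q̇_H = 140.0 kW; the reversible heat pump needs only Ẇ_hp = Q̇_H/COP = 6.047 kW.
Saving = 140.0 − 6.047 = 134.0 kW.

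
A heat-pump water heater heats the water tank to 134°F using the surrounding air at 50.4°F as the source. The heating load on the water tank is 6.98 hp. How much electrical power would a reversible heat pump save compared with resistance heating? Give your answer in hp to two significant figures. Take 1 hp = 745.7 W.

In absolute terms T_C = 283.37 K and T_H = 329.82 K, so ΔT = 46.44 K.
COP_Carnot = T_H/ΔT = 329.82/46.44 = 7.101.
Resistance heating needs Ẇ_res = Q̇_H = 6.980 hp; the reversible heat pump needs only Ẇ_hp = Q̇_H/COP = 0.9829 hp.
Saving = 6.980 − 0.9829 = 5.997 hp.

6.0 hp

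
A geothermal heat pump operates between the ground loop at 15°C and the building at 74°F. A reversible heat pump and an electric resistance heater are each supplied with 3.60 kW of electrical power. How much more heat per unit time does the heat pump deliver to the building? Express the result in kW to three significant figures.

In absolute terms T_C = 288.15 K and T_H = 296.48 K, so ΔT = 8.333 K.
COP_Carnot = T_H/ΔT = 296.48/8.333 = 35.58.
The heat pump delivers Q̇_H = COP × Ẇ = 128.1 kW; the resistance heater delivers Ẇ = 3.600 kW.
Extra = (COP − 1)·Ẇ = 124.5 kW.

124 kW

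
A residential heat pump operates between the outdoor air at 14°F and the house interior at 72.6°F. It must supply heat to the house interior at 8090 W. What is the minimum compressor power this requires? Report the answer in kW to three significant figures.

0.891 kW

In absolute terms T_C = 263.15 K and T_H = 295.71 K, so ΔT = 32.56 K.
COP_Carnot = T_H/ΔT = 295.71/32.56 = 9.083.
Ẇ_min = Q̇/COP_Carnot = 8090/9.083 = 890.7 W = 0.8907 kW.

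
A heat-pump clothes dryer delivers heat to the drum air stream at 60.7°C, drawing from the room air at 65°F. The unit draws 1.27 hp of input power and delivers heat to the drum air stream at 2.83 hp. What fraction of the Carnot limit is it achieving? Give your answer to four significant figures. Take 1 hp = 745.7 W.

0.2828

COP_actual = Q̇_H/Ẇ = 2.830/1.270 = 2.228.
In absolute terms T_C = 291.48 K and T_H = 333.85 K, so ΔT = 42.37 K.
COP_Carnot = T_H/ΔT = 333.85/42.37 = 7.880.
η_II = COP_actual/COP_Carnot = 2.228/7.880 = 0.2828.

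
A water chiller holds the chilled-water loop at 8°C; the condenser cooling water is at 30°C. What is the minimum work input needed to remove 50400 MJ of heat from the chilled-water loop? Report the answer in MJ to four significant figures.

3944 MJ

In absolute terms T_C = 281.15 K and T_H = 303.15 K, so ΔT = 22.00 K.
The reversible limit is COP_R = T_C/ΔT = 12.78, so W_min = Q_C/COP = Q_C·ΔT/T_C.
W_min = 50400 × 22.00/281.15 = 3944 MJ.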